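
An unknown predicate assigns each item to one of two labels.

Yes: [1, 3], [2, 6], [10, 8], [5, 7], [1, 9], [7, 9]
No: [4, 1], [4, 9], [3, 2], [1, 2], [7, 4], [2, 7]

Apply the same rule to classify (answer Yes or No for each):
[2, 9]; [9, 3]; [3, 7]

No, Yes, Yes

All 'Yes' examples share one property — sum is even — and every 'No' example lacks it.
No: [2, 9], since 2+9 = 11. Yes: [9, 3], since 9+3 = 12. Yes: [3, 7], since 3+7 = 10.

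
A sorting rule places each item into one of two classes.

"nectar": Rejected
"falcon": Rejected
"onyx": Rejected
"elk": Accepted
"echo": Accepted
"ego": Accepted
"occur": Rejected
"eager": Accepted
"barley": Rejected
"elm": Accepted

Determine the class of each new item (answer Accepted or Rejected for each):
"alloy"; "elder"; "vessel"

The classifier is using: starts with 'e'.
"alloy": Rejected (starts with 'a'). "elder": Accepted (starts with 'e'). "vessel": Rejected (starts with 'v').

Rejected, Accepted, Rejected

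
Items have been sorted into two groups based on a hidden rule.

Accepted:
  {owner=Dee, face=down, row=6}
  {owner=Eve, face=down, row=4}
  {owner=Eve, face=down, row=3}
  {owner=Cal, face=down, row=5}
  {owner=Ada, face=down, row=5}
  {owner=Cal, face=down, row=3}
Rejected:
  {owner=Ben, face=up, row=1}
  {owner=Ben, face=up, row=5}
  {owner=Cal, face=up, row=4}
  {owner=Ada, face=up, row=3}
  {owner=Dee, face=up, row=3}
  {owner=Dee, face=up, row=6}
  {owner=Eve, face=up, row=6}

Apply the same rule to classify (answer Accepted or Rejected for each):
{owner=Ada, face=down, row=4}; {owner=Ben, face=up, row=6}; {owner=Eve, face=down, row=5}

The classifier is using: face is down.
{owner=Ada, face=down, row=4}: face is down, matches → Accepted.
{owner=Ben, face=up, row=6}: face is up, fails the rule → Rejected.
{owner=Eve, face=down, row=5}: face is down, matches → Accepted.

Accepted, Rejected, Accepted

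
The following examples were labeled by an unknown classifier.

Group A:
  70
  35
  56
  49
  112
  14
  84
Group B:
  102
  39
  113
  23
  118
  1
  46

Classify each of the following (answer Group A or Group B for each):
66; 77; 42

Group B, Group A, Group A

Looking at the examples, the only property every 'Group A' case has and every 'Group B' case lacks is: multiple of 7.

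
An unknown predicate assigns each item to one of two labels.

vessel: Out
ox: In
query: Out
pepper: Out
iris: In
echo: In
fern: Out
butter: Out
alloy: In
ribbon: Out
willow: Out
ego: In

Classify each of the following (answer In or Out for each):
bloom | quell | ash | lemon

Out, Out, In, Out

Rule: starts with a vowel. This holds for each 'In' example and fails for each 'Out' one.
bloom: starts with 'b' — doesn't match, so Out. quell: starts with 'q' — doesn't match, so Out. ash: starts with 'a' — matches, so In. lemon: starts with 'l' — doesn't match, so Out.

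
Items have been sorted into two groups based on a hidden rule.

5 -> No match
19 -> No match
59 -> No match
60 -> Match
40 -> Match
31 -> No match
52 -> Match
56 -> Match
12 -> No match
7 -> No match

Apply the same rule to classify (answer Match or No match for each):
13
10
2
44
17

The distinguishing property — even AND at least 19 — holds for all the 'Match' cases and none of the 'No match' cases.
13: No match (13 is odd, 13 < 19).
10: No match (10 is even, 10 < 19).
2: No match (2 is even, 2 < 19).
44: Match (44 is even, 44 ≥ 19).
17: No match (17 is odd, 17 < 19).

No match, No match, No match, Match, No match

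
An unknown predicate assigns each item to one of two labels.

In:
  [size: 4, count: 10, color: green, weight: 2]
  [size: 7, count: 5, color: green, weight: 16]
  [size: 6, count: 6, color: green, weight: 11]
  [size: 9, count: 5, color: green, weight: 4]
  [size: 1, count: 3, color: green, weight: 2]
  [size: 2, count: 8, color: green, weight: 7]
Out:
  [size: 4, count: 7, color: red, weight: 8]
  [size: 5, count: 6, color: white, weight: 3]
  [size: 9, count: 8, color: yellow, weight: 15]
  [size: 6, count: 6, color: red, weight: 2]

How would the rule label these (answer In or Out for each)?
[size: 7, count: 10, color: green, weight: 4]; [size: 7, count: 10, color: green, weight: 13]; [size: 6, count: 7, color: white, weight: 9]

The common property of the 'In' items is: color is green. No 'Out' item has it.
[size: 7, count: 10, color: green, weight: 4]: In (color is green). [size: 7, count: 10, color: green, weight: 13]: In (color is green). [size: 6, count: 7, color: white, weight: 9]: Out (color is white).

In, In, Out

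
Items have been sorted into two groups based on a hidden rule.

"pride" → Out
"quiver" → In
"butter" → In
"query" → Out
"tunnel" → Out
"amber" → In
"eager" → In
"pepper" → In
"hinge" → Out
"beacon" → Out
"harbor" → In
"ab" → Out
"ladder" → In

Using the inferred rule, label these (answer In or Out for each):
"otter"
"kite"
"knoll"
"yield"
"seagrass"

In, Out, Out, Out, Out

The common property of the 'In' items is: ends with 'r'. No 'Out' item has it.
"otter" — ends with 'r', hence In. "kite" — ends with 'e', hence Out. "knoll" — ends with 'l', hence Out. "yield" — ends with 'd', hence Out. "seagrass" — ends with 's', hence Out.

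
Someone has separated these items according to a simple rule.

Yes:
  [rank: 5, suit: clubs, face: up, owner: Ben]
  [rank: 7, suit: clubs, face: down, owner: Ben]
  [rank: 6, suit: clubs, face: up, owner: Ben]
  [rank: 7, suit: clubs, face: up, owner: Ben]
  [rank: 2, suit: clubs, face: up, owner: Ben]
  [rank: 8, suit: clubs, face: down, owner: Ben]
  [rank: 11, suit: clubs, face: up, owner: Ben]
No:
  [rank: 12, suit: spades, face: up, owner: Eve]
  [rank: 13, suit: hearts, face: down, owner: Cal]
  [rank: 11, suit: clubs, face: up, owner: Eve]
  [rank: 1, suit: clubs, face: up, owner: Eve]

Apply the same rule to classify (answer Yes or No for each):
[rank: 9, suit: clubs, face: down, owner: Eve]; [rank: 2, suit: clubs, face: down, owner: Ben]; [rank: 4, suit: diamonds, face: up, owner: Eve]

Every 'Yes' example satisfies: owner is Ben. None of the 'No' examples do.
[rank: 9, suit: clubs, face: down, owner: Eve] — owner is Eve, hence No.
[rank: 2, suit: clubs, face: down, owner: Ben] — owner is Ben, hence Yes.
[rank: 4, suit: diamonds, face: up, owner: Eve] — owner is Eve, hence No.

No, Yes, No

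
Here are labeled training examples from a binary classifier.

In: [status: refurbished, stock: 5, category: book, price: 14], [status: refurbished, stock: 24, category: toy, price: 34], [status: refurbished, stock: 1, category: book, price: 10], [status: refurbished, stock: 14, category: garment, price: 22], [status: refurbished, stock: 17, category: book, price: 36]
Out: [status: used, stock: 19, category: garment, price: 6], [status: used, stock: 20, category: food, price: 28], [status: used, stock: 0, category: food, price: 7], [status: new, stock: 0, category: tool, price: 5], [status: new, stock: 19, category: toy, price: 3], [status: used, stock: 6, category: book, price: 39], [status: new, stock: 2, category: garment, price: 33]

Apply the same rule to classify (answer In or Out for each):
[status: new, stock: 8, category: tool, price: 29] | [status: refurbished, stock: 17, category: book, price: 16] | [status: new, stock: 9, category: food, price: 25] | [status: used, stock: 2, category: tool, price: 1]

Out, In, Out, Out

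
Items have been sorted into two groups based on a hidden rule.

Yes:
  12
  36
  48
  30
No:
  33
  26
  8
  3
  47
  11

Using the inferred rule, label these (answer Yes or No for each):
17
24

No, Yes

Rule: multiple of 6. This holds for each 'Yes' example and fails for each 'No' one.
17: 17 = 6·2 + 5 — does not satisfy this, so No. 24: 24 = 6·4 — checks out, so Yes.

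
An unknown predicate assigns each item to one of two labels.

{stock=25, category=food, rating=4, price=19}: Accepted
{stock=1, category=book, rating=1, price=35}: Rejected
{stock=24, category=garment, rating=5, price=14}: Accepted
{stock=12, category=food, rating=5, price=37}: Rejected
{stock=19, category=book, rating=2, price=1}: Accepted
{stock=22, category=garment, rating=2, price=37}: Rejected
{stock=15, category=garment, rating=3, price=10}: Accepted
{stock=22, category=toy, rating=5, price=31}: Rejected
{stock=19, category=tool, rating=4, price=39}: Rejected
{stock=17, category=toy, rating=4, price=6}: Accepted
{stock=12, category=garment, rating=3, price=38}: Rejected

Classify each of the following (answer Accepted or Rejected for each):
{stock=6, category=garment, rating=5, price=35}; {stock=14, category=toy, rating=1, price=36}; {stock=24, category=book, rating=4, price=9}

Rejected, Rejected, Accepted

'Accepted' ⟺ price ≤ 19.
{stock=6, category=garment, rating=5, price=35}: Rejected (price = 35).
{stock=14, category=toy, rating=1, price=36}: Rejected (price = 36).
{stock=24, category=book, rating=4, price=9}: Accepted (price = 9).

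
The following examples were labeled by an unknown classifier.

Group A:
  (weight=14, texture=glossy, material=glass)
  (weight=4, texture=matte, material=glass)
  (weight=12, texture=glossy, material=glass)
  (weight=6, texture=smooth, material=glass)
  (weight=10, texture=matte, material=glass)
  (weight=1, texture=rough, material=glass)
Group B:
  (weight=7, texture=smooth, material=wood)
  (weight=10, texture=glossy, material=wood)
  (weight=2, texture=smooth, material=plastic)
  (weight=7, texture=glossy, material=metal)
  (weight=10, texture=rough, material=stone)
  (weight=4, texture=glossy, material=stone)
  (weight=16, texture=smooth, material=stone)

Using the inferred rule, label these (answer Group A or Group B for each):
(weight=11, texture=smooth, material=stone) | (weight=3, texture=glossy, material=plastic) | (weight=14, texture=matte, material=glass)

Group B, Group B, Group A

All 'Group A' examples share one property — material is glass — and every 'Group B' example lacks it.
(weight=11, texture=smooth, material=stone) → material is stone → Group B. (weight=3, texture=glossy, material=plastic) → material is plastic → Group B. (weight=14, texture=matte, material=glass) → material is glass → Group A.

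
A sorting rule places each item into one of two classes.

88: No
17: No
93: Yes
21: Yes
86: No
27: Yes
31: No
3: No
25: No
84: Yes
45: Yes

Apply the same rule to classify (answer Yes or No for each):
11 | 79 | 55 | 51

No, No, No, Yes

All 'Yes' examples share one property — multiple of 3 AND at least 17 — and every 'No' example lacks it.
11: 11 = 3·3 + 2, 11 < 17 — doesn't qualify, so No. 79: 79 = 3·26 + 1, 79 ≥ 17 — doesn't qualify, so No. 55: 55 = 3·18 + 1, 55 ≥ 17 — doesn't qualify, so No. 51: 51 = 3·17, 51 ≥ 17 — meets the rule, so Yes.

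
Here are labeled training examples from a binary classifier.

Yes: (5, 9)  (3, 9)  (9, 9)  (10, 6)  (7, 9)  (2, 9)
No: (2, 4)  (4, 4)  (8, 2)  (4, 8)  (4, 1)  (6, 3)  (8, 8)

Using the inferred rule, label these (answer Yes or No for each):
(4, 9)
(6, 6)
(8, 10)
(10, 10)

Yes, No, Yes, Yes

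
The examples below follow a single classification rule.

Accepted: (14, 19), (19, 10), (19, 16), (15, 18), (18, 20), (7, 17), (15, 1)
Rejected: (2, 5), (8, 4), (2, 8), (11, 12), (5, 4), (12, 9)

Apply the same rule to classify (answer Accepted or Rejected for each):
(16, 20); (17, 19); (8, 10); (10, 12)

Accepted, Accepted, Rejected, Rejected

A rule that fits every label: max ≥ 14 — true of each 'Accepted' example, false of each 'Rejected' one.
(16, 20) — max 20, hence Accepted. (17, 19) — max 19, hence Accepted. (8, 10) — max 10, hence Rejected. (10, 12) — max 12, hence Rejected.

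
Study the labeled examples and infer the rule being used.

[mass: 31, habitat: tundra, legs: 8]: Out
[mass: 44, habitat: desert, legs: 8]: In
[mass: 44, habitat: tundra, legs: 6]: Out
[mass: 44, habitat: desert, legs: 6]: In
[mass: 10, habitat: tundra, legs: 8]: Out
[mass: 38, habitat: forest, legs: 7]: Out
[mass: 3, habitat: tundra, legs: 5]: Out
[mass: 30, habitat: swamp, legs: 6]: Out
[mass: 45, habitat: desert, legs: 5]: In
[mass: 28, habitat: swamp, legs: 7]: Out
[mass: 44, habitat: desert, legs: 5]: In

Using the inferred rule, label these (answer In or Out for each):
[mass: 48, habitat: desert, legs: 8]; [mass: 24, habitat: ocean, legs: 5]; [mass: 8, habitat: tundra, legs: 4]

'In' ⟺ habitat is desert.

In, Out, Out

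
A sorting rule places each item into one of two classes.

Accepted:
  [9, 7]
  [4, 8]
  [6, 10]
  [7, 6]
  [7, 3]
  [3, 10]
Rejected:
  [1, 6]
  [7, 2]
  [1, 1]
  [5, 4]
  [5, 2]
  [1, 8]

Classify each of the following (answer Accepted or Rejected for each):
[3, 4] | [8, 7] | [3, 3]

Rejected, Accepted, Rejected

The rule appears to be: sum ≥ 10.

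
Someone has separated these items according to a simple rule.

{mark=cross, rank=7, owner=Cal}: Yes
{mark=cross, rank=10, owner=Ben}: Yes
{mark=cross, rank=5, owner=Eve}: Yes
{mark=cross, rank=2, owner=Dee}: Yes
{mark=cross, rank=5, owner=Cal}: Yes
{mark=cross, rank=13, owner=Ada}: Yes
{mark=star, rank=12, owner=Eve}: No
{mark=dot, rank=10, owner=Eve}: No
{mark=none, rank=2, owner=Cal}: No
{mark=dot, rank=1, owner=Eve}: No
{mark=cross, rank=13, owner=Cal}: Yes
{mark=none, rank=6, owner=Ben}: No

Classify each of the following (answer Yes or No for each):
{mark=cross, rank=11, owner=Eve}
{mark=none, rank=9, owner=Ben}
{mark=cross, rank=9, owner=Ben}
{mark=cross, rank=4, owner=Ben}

Yes, No, Yes, Yes

The rule appears to be: mark is cross.
Yes: {mark=cross, rank=11, owner=Eve}, since mark is cross.
No: {mark=none, rank=9, owner=Ben}, since mark is none.
Yes: {mark=cross, rank=9, owner=Ben}, since mark is cross.
Yes: {mark=cross, rank=4, owner=Ben}, since mark is cross.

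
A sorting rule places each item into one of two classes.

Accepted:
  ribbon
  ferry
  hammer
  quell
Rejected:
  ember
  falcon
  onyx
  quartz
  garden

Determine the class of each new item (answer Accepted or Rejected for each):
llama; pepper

Accepted, Accepted

One predicate separates the groups cleanly: has a double letter.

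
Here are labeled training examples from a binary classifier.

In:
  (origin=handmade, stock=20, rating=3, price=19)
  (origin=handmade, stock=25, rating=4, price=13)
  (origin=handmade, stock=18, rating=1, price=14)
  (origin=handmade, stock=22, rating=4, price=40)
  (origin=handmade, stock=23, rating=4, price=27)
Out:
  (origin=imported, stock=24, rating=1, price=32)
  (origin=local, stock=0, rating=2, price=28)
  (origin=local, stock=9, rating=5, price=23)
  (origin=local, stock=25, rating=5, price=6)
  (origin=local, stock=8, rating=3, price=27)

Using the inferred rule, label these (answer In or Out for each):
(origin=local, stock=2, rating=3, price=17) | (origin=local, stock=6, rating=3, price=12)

Out, Out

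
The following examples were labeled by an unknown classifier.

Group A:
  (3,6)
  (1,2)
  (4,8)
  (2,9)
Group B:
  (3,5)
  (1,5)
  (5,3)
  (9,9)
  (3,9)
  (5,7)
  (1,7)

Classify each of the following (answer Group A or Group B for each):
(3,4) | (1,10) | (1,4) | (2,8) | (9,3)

The pattern is that an item is 'Group A' exactly when: product is even.
(3,4) → 3·4 = 12 → Group A. (1,10) → 1·10 = 10 → Group A. (1,4) → 1·4 = 4 → Group A. (2,8) → 2·8 = 16 → Group A. (9,3) → 9·3 = 27 → Group B.

Group A, Group A, Group A, Group A, Group B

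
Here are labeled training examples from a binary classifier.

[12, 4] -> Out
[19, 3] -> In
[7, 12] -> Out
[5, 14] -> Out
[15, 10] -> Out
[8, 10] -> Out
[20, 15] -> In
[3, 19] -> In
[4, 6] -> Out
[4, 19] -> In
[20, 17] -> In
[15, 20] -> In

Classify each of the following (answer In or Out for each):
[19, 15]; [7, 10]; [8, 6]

In, Out, Out

Rule: max ≥ 17. This holds for each 'In' example and fails for each 'Out' one.
[19, 15]: In (max 19). [7, 10]: Out (max 10). [8, 6]: Out (max 8).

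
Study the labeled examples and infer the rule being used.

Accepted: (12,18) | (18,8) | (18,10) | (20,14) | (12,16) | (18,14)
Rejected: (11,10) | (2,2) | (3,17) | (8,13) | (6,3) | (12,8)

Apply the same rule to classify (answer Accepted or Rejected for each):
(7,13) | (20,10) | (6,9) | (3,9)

Every 'Accepted' example satisfies: sum ≥ 26. None of the 'Rejected' examples do.
Rejected: (7,13), since 7+13 = 20. Accepted: (20,10), since 20+10 = 30. Rejected: (6,9), since 6+9 = 15. Rejected: (3,9), since 3+9 = 12.

Rejected, Accepted, Rejected, Rejected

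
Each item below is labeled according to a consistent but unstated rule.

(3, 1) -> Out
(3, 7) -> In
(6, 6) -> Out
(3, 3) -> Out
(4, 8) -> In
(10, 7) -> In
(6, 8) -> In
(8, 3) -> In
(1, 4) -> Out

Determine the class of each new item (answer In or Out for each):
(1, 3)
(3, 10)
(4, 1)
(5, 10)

Out, In, Out, In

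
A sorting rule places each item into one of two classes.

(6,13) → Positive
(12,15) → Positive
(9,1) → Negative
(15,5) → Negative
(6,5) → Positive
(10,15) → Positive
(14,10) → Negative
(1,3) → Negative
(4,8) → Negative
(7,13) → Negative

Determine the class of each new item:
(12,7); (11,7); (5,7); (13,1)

Positive, Negative, Negative, Negative

Rule: sum is odd. This holds for each 'Positive' example and fails for each 'Negative' one.
(12,7) → 12+7 = 19 → Positive. (11,7) → 11+7 = 18 → Negative. (5,7) → 5+7 = 12 → Negative. (13,1) → 13+1 = 14 → Negative.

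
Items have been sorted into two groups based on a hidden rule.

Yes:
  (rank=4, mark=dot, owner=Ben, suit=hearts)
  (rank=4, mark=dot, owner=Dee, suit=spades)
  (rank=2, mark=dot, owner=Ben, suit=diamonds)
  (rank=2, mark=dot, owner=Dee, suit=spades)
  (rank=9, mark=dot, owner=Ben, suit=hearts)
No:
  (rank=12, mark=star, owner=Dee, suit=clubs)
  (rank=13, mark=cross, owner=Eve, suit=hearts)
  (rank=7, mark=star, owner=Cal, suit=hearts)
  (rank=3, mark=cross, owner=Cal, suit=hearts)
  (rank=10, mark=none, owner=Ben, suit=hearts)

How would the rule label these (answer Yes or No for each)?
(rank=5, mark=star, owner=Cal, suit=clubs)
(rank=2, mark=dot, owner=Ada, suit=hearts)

The common property of the 'Yes' items is: mark is dot. No 'No' item has it.
(rank=5, mark=star, owner=Cal, suit=clubs): No (mark is star).
(rank=2, mark=dot, owner=Ada, suit=hearts): Yes (mark is dot).

No, Yes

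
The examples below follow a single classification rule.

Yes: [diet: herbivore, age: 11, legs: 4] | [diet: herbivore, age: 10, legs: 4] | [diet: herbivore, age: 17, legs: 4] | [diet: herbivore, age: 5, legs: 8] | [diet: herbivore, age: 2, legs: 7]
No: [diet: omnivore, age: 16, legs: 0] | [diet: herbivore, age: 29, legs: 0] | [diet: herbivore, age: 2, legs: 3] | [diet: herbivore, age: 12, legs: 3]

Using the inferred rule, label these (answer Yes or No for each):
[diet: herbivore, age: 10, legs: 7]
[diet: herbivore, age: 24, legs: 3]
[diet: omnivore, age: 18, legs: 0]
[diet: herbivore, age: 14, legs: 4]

All 'Yes' examples share one property — legs ≥ 4 — and every 'No' example lacks it.

Yes, No, No, Yes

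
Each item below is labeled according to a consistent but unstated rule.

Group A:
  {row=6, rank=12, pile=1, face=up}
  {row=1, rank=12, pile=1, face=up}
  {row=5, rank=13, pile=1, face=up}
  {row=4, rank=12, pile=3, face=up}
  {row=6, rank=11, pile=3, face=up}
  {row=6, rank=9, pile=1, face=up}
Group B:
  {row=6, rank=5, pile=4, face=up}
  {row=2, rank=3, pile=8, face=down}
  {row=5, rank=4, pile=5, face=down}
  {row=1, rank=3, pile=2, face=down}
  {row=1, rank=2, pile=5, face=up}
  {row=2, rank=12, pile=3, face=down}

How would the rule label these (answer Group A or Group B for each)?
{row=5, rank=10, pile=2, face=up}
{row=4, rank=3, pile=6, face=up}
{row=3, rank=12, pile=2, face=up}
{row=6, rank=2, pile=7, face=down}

The pattern is that an item is 'Group A' exactly when: face is up AND pile ≤ 3.
{row=5, rank=10, pile=2, face=up} — face is up, pile = 2, hence Group A.
{row=4, rank=3, pile=6, face=up} — face is up, pile = 6, hence Group B.
{row=3, rank=12, pile=2, face=up} — face is up, pile = 2, hence Group A.
{row=6, rank=2, pile=7, face=down} — face is down, pile = 7, hence Group B.

Group A, Group B, Group A, Group B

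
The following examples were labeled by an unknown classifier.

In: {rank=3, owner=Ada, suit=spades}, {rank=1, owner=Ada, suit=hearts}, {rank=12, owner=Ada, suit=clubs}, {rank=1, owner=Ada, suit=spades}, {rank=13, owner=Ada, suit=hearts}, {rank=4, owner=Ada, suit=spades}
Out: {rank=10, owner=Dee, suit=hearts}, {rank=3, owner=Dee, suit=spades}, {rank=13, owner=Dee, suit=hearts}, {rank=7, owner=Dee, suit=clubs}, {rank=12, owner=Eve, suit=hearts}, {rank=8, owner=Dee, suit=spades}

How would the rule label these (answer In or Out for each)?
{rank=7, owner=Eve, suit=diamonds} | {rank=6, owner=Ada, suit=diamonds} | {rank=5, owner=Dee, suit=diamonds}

The classifier is using: owner is Ada.
{rank=7, owner=Eve, suit=diamonds}: owner is Eve, does not fit → Out. {rank=6, owner=Ada, suit=diamonds}: owner is Ada, satisfies this → In. {rank=5, owner=Dee, suit=diamonds}: owner is Dee, does not fit → Out.

Out, In, Out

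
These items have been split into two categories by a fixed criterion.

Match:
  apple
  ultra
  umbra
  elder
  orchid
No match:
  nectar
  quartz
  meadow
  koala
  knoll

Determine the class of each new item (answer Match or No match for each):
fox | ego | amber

No match, Match, Match

Rule: starts with a vowel. This holds for each 'Match' example and fails for each 'No match' one.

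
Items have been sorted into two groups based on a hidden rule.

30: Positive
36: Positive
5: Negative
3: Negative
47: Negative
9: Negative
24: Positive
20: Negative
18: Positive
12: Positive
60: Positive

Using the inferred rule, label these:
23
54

Negative, Positive

Looking at the examples, the only property every 'Positive' case has and every 'Negative' case lacks is: multiple of 6.
23: 23 = 6·3 + 5, does not fit → Negative. 54: 54 = 6·9, checks out → Positive.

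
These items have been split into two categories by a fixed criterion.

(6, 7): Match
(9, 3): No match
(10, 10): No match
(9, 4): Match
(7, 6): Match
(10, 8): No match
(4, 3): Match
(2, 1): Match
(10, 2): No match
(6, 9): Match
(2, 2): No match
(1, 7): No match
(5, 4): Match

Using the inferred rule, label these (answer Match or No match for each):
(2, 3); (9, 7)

Match, No match

The classifier is using: sum is odd.
(2, 3): 2+3 = 5, fits → Match. (9, 7): 9+7 = 16, fails the rule → No match.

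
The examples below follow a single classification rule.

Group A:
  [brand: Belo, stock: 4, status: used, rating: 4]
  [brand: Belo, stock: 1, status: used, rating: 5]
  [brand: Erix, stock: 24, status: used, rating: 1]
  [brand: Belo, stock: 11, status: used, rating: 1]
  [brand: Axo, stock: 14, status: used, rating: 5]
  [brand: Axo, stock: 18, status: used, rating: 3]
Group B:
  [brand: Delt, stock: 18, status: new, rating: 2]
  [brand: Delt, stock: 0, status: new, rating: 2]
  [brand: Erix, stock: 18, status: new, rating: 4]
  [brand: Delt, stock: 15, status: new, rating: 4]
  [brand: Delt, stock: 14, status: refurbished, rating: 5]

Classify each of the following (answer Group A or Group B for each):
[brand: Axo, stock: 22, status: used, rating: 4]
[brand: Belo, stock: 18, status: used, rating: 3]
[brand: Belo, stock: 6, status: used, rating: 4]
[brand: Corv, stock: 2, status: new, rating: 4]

Group A, Group A, Group A, Group B

One predicate separates the groups cleanly: status is used.
[brand: Axo, stock: 22, status: used, rating: 4]: Group A (status is used).
[brand: Belo, stock: 18, status: used, rating: 3]: Group A (status is used).
[brand: Belo, stock: 6, status: used, rating: 4]: Group A (status is used).
[brand: Corv, stock: 2, status: new, rating: 4]: Group B (status is new).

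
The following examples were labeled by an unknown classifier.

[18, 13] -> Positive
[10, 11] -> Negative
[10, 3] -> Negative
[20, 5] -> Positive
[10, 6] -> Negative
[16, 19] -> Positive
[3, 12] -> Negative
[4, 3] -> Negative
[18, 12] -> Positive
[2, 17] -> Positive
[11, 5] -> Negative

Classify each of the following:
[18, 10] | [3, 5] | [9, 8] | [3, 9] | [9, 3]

The simplest hypothesis consistent with all the labels is: max ≥ 13.

Positive, Negative, Negative, Negative, Negative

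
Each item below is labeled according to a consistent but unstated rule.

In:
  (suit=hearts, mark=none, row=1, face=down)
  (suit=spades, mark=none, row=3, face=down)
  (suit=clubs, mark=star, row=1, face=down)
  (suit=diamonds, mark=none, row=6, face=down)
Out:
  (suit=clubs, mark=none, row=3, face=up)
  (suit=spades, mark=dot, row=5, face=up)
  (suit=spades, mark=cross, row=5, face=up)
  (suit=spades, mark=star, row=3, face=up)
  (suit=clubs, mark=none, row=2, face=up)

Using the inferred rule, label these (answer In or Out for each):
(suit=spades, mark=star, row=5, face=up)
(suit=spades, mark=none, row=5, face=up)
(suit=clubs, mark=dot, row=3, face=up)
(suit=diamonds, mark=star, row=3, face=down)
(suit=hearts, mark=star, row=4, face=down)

The simplest hypothesis consistent with all the labels is: face is down.
Out: (suit=spades, mark=star, row=5, face=up), since face is up. Out: (suit=spades, mark=none, row=5, face=up), since face is up. Out: (suit=clubs, mark=dot, row=3, face=up), since face is up. In: (suit=diamonds, mark=star, row=3, face=down), since face is down. In: (suit=hearts, mark=star, row=4, face=down), since face is down.

Out, Out, Out, In, In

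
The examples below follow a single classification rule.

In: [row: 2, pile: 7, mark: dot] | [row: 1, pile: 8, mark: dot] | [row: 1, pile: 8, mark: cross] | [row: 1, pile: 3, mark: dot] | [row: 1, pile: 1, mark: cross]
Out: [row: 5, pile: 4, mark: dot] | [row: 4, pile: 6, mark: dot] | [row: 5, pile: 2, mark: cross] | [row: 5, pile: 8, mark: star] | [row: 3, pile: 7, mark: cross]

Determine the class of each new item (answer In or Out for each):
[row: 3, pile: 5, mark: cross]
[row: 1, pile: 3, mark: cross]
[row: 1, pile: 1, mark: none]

The common property of the 'In' items is: row ≤ 2. No 'Out' item has it.
Out: [row: 3, pile: 5, mark: cross], since row = 3. In: [row: 1, pile: 3, mark: cross], since row = 1. In: [row: 1, pile: 1, mark: none], since row = 1.

Out, In, In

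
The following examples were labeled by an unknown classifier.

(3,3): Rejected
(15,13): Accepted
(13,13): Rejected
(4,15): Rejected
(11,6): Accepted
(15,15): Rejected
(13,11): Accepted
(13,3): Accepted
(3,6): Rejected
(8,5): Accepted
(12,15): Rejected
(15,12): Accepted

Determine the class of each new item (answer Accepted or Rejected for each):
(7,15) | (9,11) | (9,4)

Rejected, Rejected, Accepted

Looking at the examples, the only property every 'Accepted' case has and every 'Rejected' case lacks is: first > second.
(7,15) — 7 < 15, hence Rejected. (9,11) — 9 < 11, hence Rejected. (9,4) — 9 > 4, hence Accepted.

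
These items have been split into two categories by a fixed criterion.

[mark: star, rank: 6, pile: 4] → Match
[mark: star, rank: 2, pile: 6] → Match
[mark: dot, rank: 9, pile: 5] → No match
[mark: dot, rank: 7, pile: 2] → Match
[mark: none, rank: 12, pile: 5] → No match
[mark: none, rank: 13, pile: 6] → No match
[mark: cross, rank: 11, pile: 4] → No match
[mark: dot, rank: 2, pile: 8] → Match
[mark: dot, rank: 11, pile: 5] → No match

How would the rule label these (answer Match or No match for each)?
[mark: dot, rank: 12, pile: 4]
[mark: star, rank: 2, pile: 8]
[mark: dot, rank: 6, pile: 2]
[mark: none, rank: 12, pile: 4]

The common property of the 'Match' items is: rank ≤ 7. No 'No match' item has it.
No match: [mark: dot, rank: 12, pile: 4], since rank = 12. Match: [mark: star, rank: 2, pile: 8], since rank = 2. Match: [mark: dot, rank: 6, pile: 2], since rank = 6. No match: [mark: none, rank: 12, pile: 4], since rank = 12.

No match, Match, Match, No match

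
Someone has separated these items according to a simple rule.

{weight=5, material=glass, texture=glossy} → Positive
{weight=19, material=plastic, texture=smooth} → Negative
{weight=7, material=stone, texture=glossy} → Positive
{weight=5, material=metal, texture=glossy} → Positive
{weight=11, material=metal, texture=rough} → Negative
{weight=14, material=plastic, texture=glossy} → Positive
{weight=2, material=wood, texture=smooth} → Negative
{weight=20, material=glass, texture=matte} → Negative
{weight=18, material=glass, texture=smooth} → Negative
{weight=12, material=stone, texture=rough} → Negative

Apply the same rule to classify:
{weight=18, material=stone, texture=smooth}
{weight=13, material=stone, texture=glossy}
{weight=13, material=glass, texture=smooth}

Negative, Positive, Negative

The classifier is using: texture is glossy.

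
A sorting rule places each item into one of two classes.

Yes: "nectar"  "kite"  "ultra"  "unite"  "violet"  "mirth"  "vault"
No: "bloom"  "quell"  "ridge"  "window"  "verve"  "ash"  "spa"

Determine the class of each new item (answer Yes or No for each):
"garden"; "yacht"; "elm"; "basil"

No, Yes, No, No

Checking candidate rules against both groups, what survives is: contains 't'.
"garden": no 't', fails this test → No.
"yacht": has 't', fits → Yes.
"elm": no 't', fails this test → No.
"basil": no 't', fails this test → No.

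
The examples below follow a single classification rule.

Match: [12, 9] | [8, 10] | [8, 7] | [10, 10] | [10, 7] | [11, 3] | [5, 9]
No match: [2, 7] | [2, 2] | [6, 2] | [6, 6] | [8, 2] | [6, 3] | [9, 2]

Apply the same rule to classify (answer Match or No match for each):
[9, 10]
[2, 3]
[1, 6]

Match, No match, No match

The common property of the 'Match' items is: sum ≥ 14. No 'No match' item has it.
[9, 10] → 9+10 = 19 → Match.
[2, 3] → 2+3 = 5 → No match.
[1, 6] → 1+6 = 7 → No match.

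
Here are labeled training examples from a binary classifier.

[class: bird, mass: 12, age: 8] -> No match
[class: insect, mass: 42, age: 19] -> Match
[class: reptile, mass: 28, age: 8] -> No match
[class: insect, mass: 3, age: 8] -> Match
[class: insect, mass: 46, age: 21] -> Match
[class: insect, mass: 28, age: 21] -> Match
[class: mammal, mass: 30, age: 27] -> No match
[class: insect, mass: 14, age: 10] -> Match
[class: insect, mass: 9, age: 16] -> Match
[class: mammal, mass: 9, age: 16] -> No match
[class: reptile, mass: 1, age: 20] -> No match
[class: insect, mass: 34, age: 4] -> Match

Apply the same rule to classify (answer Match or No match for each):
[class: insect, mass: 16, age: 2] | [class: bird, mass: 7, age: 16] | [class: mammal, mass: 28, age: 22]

Match, No match, No match

The distinguishing property — class is insect — holds for all the 'Match' cases and none of the 'No match' cases.
[class: insect, mass: 16, age: 2]: class is insect, has this property → Match. [class: bird, mass: 7, age: 16]: class is bird, fails this test → No match. [class: mammal, mass: 28, age: 22]: class is mammal, fails this test → No match.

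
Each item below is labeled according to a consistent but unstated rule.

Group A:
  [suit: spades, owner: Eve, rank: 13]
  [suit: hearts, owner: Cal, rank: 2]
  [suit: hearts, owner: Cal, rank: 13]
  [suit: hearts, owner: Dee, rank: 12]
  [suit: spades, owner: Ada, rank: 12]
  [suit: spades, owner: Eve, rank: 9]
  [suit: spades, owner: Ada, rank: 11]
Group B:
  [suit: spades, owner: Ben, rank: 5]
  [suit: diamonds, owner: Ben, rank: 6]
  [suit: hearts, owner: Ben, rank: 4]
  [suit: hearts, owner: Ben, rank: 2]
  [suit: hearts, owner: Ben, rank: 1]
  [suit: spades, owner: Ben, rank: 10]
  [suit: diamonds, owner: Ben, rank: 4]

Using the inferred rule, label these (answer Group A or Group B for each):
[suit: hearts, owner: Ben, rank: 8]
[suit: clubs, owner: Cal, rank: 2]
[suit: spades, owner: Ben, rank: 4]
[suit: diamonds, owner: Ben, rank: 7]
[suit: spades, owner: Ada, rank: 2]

Group B, Group A, Group B, Group B, Group A

One predicate separates the groups cleanly: owner is not Ben.
Group B: [suit: hearts, owner: Ben, rank: 8], since owner is Ben.
Group A: [suit: clubs, owner: Cal, rank: 2], since owner is Cal.
Group B: [suit: spades, owner: Ben, rank: 4], since owner is Ben.
Group B: [suit: diamonds, owner: Ben, rank: 7], since owner is Ben.
Group A: [suit: spades, owner: Ada, rank: 2], since owner is Ada.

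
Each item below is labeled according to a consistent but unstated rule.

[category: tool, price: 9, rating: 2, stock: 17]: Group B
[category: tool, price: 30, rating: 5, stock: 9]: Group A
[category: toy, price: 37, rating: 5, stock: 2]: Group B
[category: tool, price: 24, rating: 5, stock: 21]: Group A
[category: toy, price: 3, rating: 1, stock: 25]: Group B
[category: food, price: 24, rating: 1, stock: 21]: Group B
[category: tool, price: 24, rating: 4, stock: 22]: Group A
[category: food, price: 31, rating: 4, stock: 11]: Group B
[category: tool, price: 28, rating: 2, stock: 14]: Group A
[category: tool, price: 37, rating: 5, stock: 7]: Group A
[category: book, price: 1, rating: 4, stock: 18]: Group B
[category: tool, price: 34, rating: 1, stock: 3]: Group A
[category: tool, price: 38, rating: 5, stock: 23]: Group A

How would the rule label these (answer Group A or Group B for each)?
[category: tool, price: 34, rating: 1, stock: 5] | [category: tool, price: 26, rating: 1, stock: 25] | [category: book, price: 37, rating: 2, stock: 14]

The simplest hypothesis consistent with all the labels is: category is tool AND price ≥ 24.
[category: tool, price: 34, rating: 1, stock: 5]: category is tool, price = 34 — matches, so Group A. [category: tool, price: 26, rating: 1, stock: 25]: category is tool, price = 26 — matches, so Group A. [category: book, price: 37, rating: 2, stock: 14]: category is book, price = 37 — fails this test, so Group B.

Group A, Group A, Group B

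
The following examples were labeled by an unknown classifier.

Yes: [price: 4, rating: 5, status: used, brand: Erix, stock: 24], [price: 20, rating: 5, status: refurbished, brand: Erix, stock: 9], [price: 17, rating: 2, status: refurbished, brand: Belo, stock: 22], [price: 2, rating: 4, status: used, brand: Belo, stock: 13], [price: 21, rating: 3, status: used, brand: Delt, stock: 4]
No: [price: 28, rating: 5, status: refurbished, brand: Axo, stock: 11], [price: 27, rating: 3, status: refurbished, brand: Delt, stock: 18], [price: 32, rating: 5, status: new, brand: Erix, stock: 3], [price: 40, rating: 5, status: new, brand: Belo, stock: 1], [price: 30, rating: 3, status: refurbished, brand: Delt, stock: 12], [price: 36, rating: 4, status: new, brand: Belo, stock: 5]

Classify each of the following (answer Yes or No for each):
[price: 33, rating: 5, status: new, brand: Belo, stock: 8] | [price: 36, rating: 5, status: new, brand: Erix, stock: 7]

No, No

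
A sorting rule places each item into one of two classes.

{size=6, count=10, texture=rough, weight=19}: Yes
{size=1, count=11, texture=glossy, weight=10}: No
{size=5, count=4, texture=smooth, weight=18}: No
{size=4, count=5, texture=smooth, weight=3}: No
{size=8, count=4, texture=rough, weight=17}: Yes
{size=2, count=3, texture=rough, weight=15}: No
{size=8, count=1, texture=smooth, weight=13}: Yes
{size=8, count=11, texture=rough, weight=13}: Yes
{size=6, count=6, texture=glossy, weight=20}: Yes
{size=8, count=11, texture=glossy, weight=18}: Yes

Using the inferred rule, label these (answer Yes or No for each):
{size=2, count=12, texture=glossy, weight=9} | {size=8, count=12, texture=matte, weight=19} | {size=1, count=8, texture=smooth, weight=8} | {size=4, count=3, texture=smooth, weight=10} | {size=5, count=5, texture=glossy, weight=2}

No, Yes, No, No, No

All 'Yes' examples share one property — size ≥ 6 — and every 'No' example lacks it.
{size=2, count=12, texture=glossy, weight=9}: size = 2, does not pass → No.
{size=8, count=12, texture=matte, weight=19}: size = 8, has this property → Yes.
{size=1, count=8, texture=smooth, weight=8}: size = 1, does not pass → No.
{size=4, count=3, texture=smooth, weight=10}: size = 4, does not pass → No.
{size=5, count=5, texture=glossy, weight=2}: size = 5, does not pass → No.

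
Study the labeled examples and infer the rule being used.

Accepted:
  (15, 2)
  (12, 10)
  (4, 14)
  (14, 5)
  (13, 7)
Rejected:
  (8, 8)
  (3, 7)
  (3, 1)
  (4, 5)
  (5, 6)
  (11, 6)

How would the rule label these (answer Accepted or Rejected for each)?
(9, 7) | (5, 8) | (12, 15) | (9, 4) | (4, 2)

The classifier is using: max ≥ 12.
Rejected: (9, 7), since max 9.
Rejected: (5, 8), since max 8.
Accepted: (12, 15), since max 15.
Rejected: (9, 4), since max 9.
Rejected: (4, 2), since max 4.

Rejected, Rejected, Accepted, Rejected, Rejected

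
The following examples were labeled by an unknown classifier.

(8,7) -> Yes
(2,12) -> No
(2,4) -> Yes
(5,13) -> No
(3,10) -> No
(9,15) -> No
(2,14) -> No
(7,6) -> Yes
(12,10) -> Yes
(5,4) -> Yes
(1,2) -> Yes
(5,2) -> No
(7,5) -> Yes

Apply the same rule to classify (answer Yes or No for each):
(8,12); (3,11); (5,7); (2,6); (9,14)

No, No, Yes, No, No

All 'Yes' examples share one property — |first − second| ≤ 2 — and every 'No' example lacks it.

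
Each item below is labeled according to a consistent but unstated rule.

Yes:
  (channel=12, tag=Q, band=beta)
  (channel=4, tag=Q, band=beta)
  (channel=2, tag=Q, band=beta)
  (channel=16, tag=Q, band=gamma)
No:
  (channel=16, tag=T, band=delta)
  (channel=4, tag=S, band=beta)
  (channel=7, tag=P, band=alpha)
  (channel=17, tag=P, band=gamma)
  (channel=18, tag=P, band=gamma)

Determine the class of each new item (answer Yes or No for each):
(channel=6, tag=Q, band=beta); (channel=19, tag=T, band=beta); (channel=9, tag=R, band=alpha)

Checking candidate rules against both groups, what survives is: tag is Q.

Yes, No, No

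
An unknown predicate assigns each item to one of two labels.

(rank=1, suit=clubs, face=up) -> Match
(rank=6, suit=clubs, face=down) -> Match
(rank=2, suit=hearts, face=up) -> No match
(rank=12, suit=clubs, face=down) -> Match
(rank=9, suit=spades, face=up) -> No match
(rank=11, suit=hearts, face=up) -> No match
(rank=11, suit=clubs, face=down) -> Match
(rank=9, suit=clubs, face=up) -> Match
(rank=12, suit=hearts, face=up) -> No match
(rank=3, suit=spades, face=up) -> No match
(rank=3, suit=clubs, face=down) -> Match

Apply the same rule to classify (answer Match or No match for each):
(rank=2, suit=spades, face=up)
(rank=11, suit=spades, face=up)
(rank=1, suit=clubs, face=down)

A rule that fits every label: suit is clubs — true of each 'Match' example, false of each 'No match' one.
(rank=2, suit=spades, face=up) → suit is spades → No match.
(rank=11, suit=spades, face=up) → suit is spades → No match.
(rank=1, suit=clubs, face=down) → suit is clubs → Match.

No match, No match, Match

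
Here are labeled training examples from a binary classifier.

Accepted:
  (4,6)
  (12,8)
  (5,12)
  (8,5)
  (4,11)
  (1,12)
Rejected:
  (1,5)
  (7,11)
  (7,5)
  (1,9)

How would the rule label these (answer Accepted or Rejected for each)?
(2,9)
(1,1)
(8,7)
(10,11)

Accepted, Rejected, Accepted, Accepted

The pattern is that an item is 'Accepted' exactly when: product is even.
(2,9): 2·9 = 18 — has this property, so Accepted. (1,1): 1·1 = 1 — doesn't qualify, so Rejected. (8,7): 8·7 = 56 — has this property, so Accepted. (10,11): 10·11 = 110 — has this property, so Accepted.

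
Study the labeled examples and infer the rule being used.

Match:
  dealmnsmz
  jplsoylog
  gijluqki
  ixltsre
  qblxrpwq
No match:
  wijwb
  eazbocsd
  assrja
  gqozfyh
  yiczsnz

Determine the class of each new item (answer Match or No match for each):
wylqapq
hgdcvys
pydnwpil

Match, No match, Match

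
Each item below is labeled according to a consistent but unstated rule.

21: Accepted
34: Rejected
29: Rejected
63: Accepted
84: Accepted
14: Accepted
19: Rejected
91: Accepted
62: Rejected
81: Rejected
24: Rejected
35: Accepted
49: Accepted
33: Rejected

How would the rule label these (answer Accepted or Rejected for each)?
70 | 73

Accepted, Rejected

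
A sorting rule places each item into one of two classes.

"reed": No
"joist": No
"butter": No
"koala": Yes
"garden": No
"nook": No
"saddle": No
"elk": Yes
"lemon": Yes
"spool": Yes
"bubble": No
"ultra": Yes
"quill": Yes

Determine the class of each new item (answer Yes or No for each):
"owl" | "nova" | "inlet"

Yes, No, Yes

All 'Yes' examples share one property — odd length AND contains 'l' — and every 'No' example lacks it.
"owl" — length 3, has 'l', hence Yes. "nova" — length 4, no 'l', hence No. "inlet" — length 5, has 'l', hence Yes.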